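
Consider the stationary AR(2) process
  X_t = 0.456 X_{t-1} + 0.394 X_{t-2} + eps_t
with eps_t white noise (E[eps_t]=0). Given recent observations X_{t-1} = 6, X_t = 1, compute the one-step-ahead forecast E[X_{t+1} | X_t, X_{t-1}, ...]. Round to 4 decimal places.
E[X_{t+1} \mid \mathcal F_t] = 2.8200

For an AR(p) model X_t = c + sum_i phi_i X_{t-i} + eps_t, the
one-step-ahead conditional mean is
  E[X_{t+1} | X_t, ...] = c + sum_i phi_i X_{t+1-i}.
Substitute known values:
  E[X_{t+1} | ...] = (0.456) * (1) + (0.394) * (6)
                   = 2.8200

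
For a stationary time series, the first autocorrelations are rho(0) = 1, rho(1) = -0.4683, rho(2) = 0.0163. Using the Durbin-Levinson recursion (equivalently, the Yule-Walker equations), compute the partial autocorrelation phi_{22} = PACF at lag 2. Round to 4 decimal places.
\phi_{22} = -0.2600

The PACF at lag k is phi_{kk}, the last component of the solution
to the Yule-Walker system G_k phi = r_k where
  (G_k)_{ij} = rho(|i - j|), (r_k)_i = rho(i), i,j = 1..k.
Equivalently, Durbin-Levinson gives phi_{kk} iteratively:
  phi_{11} = rho(1)
  phi_{kk} = [rho(k) - sum_{j=1..k-1} phi_{k-1,j} rho(k-j)]
            / [1 - sum_{j=1..k-1} phi_{k-1,j} rho(j)],
  phi_{k,j} = phi_{k-1,j} - phi_{kk} phi_{k-1,k-j},  j = 1..k-1.
Step k = 1:
  phi_11 = rho(1) = -0.4683.
Step k = 2:
  phi_22 = [rho(2) - phi_11 rho(1)] / [1 - phi_11 rho(1)] = [0.0163 - (-0.4683)(-0.4683)] / [1 - (-0.4683)(-0.4683)]
         = -0.20300489 / 0.78069511 = -0.26.
Therefore phi_{22} = -0.2600.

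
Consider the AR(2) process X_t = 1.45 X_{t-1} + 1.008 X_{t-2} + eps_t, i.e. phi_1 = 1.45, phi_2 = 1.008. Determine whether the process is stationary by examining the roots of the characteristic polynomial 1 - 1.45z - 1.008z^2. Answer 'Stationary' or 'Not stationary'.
\text{Not stationary}

The AR(p) characteristic polynomial is P(z) = 1 - 1.45z - 1.008z^2.
Stationarity requires all roots to lie outside the unit circle, i.e. |z| > 1 for every root.
Set 1 + (-1.45) z + (-1.008) z^2 = 0, i.e. a z^2 + b z + c = 0 with a = -1.008, b = -1.45, c = 1.
Discriminant D = b^2 - 4ac = (-1.45)^2 - 4*(-1.008)*1 = 2.1025 - (-4.032) = 6.1345.
D >= 0, so the roots are real: z = (-b +/- sqrt(D)) / (2a) = (1.45 +/- 2.476792) / (-2.016).
  z_1 = (1.45 + 2.476792) / (-2.016) = -1.9478,   |z_1| = 1.9478.
  z_2 = (1.45 - 2.476792) / (-2.016) = 0.5093,   |z_2| = 0.5093.
Moduli of all roots: 1.9478, 0.5093.
All moduli strictly greater than 1? No.
Verdict: Not stationary.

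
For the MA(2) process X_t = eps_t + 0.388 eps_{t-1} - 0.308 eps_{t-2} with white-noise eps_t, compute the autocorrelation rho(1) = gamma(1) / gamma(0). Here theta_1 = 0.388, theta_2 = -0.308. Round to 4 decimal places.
\rho(1) = 0.2156

For an MA(q) process with theta_0 = 1, the autocovariance is
  gamma(k) = sigma^2 * sum_{i=0..q-k} theta_i * theta_{i+k},
and rho(k) = gamma(k) / gamma(0). Sigma^2 cancels.
  numerator   = (1)*(0.388) + (0.388)*(-0.308) = 0.268496.
  denominator = (1)^2 + (0.388)^2 + (-0.308)^2 = 1.245408.
  rho(1) = 0.268496 / 1.245408 = 0.2156.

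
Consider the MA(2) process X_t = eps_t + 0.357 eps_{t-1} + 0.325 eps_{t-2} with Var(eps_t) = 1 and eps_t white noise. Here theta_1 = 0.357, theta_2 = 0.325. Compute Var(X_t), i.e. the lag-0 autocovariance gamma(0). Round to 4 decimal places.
\gamma(0) = 1.2331

For an MA(q) process X_t = eps_t + sum_i theta_i eps_{t-i} with
Var(eps_t) = sigma^2, the variance is
  gamma(0) = sigma^2 * (1 + sum_i theta_i^2).
  sum_i theta_i^2 = (0.357)^2 + (0.325)^2 = 0.127449 + 0.105625 = 0.233074.
  gamma(0) = 1 * (1 + 0.233074) = 1 * 1.233074 = 1.233074, which rounds to 1.2331.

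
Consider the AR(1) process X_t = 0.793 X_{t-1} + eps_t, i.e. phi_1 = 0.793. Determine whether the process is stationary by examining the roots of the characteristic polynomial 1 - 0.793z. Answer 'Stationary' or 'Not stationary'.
\text{Stationary}

The AR(p) characteristic polynomial is P(z) = 1 - 0.793z.
Stationarity requires all roots to lie outside the unit circle, i.e. |z| > 1 for every root.
This is linear in z: 1 + (-0.793) z = 0  =>  z = -1/(-0.793) = 1.261034,  |z| = 1.261034.
Moduli of all roots: 1.2610.
All moduli strictly greater than 1? Yes.
Verdict: Stationary.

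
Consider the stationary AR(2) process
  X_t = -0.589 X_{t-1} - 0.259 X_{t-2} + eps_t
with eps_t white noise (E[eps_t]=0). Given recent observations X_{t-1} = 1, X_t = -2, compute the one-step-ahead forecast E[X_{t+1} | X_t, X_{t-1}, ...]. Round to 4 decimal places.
E[X_{t+1} \mid \mathcal F_t] = 0.9190

For an AR(p) model X_t = c + sum_i phi_i X_{t-i} + eps_t, the
one-step-ahead conditional mean is
  E[X_{t+1} | X_t, ...] = c + sum_i phi_i X_{t+1-i}.
Substitute known values:
  E[X_{t+1} | ...] = (-0.589) * (-2) + (-0.259) * (1)
                   = 0.9190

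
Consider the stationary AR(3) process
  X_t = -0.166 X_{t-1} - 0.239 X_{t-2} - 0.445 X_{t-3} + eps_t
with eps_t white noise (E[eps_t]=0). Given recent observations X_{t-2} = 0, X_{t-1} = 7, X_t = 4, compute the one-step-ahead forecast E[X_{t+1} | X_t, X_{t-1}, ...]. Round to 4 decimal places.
E[X_{t+1} \mid \mathcal F_t] = -2.3370

For an AR(p) model X_t = c + sum_i phi_i X_{t-i} + eps_t, the
one-step-ahead conditional mean is
  E[X_{t+1} | X_t, ...] = c + sum_i phi_i X_{t+1-i}.
Substitute known values:
  E[X_{t+1} | ...] = (-0.166) * (4) + (-0.239) * (7) + (-0.445) * (0)
                   = -2.3370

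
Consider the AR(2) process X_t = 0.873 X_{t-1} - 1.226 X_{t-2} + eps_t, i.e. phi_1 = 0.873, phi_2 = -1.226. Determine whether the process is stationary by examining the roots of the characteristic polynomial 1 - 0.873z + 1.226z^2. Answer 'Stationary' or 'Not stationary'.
\text{Not stationary}

The AR(p) characteristic polynomial is P(z) = 1 - 0.873z + 1.226z^2.
Stationarity requires all roots to lie outside the unit circle, i.e. |z| > 1 for every root.
Set 1 + (-0.873) z + (1.226) z^2 = 0, i.e. a z^2 + b z + c = 0 with a = 1.226, b = -0.873, c = 1.
Discriminant D = b^2 - 4ac = (-0.873)^2 - 4*(1.226)*1 = 0.762129 - (4.904) = -4.141871.
D < 0, so the roots are the complex-conjugate pair z = (-b +/- i sqrt(-D)) / (2a) = 0.356 +/- 0.83i.
For a conjugate pair |z|^2 = z * conj(z) = (product of roots) = c/a = 1/(1.226) = 0.815661, so |z| = sqrt(0.815661) = 0.9031 for both roots.
Moduli of all roots: 0.9031, 0.9031.
All moduli strictly greater than 1? No.
Verdict: Not stationary.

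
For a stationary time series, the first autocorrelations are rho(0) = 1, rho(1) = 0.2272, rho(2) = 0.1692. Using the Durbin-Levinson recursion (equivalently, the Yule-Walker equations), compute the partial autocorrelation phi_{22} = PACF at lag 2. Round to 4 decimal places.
\phi_{22} = 0.1240

The PACF at lag k is phi_{kk}, the last component of the solution
to the Yule-Walker system G_k phi = r_k where
  (G_k)_{ij} = rho(|i - j|), (r_k)_i = rho(i), i,j = 1..k.
Equivalently, Durbin-Levinson gives phi_{kk} iteratively:
  phi_{11} = rho(1)
  phi_{kk} = [rho(k) - sum_{j=1..k-1} phi_{k-1,j} rho(k-j)]
            / [1 - sum_{j=1..k-1} phi_{k-1,j} rho(j)],
  phi_{k,j} = phi_{k-1,j} - phi_{kk} phi_{k-1,k-j},  j = 1..k-1.
Step k = 1:
  phi_11 = rho(1) = 0.2272.
Step k = 2:
  phi_22 = [rho(2) - phi_11 rho(1)] / [1 - phi_11 rho(1)] = [0.1692 - (0.2272)(0.2272)] / [1 - (0.2272)(0.2272)]
         = 0.11758016 / 0.94838016 = 0.124.
Therefore phi_{22} = 0.1240.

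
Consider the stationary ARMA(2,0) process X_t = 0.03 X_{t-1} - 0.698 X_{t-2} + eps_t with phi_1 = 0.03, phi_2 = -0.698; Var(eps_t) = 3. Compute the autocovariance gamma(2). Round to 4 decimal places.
\gamma(2) = -4.0817

Multiply the model equation by X_{t-k} and take expectations. With theta_0 = psi_0 = 1 and psi_j the MA(infinity) weights, this gives
  gamma(k) - sum_i phi_i gamma(k-i) = c_k,
  c_k = sigma^2 * sum_{j=k..q} theta_j psi_{j-k}   (c_k = 0 for k > q),
using gamma(-m) = gamma(m).
Pure AR (q = 0): c_0 = sigma^2 = 3, c_k = 0 for k >= 1.
Equations for k = 0, 1, 2 (AR order 2, c_2 = 0):
  (E0) gamma(0) = phi_1 gamma(1) + phi_2 gamma(2) + c_0
  (E1) gamma(1) = phi_1 gamma(0) + phi_2 gamma(1) + c_1
  (E2) gamma(2) = phi_1 gamma(1) + phi_2 gamma(0)
From (E1): gamma(1) = A gamma(0) + B with
  A = phi_1 / (1 - phi_2) = 0.03 / 1.698 = 0.017668,   B = c_1 / (1 - phi_2) = 0 / 1.698 = 0.
Insert (E2) into (E0): gamma(0) (1 - phi_2^2) = phi_1 (1 + phi_2) gamma(1) + c_0.
  phi_1 (1 + phi_2) = (0.03)(0.302) = 0.00906,   1 - phi_2^2 = 0.512796.
Replace gamma(1) by A gamma(0) + B and collect gamma(0):
  gamma(0) [0.512796 - (0.00906)(0.017668)] = c_0 = 3
  gamma(0) * 0.512636 = 3
  gamma(0) = 3 / 0.512636 = 5.852106.
  gamma(1) = A gamma(0) = (0.017668)(5.852106) = 0.103394.
  gamma(2) = phi_1 gamma(1) + phi_2 gamma(0) = (0.03)(0.103394) + (-0.698)(5.852106) = -4.081668.
Therefore gamma(2) = -4.0817 (to 4 decimal places).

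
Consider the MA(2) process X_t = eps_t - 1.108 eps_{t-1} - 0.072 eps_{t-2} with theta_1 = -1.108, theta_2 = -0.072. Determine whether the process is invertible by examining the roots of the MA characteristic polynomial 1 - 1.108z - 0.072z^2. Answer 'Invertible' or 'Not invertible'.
\text{Not invertible}

The MA(q) characteristic polynomial is P(z) = 1 - 1.108z - 0.072z^2.
Invertibility requires all roots to lie outside the unit circle, i.e. |z| > 1 for every root.
Set 1 + (-1.108) z + (-0.072) z^2 = 0, i.e. a z^2 + b z + c = 0 with a = -0.072, b = -1.108, c = 1.
Discriminant D = b^2 - 4ac = (-1.108)^2 - 4*(-0.072)*1 = 1.227664 - (-0.288) = 1.515664.
D >= 0, so the roots are real: z = (-b +/- sqrt(D)) / (2a) = (1.108 +/- 1.231123) / (-0.144).
  z_1 = (1.108 + 1.231123) / (-0.144) = -16.2439,   |z_1| = 16.2439.
  z_2 = (1.108 - 1.231123) / (-0.144) = 0.855,   |z_2| = 0.855.
Moduli of all roots: 16.2439, 0.8550.
All moduli strictly greater than 1? No.
Verdict: Not invertible.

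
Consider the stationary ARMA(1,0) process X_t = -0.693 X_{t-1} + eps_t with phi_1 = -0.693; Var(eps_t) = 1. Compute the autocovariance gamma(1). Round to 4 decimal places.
\gamma(1) = -1.3333

Multiply the model equation by X_{t-k} and take expectations. With theta_0 = psi_0 = 1 and psi_j the MA(infinity) weights, this gives
  gamma(k) - sum_i phi_i gamma(k-i) = c_k,
  c_k = sigma^2 * sum_{j=k..q} theta_j psi_{j-k}   (c_k = 0 for k > q),
using gamma(-m) = gamma(m).
Pure AR (q = 0): c_0 = sigma^2 = 1, c_k = 0 for k >= 1.
Equations for k = 0 and k = 1 (AR order 1):
  gamma(0) = phi_1 gamma(1) + c_0
  gamma(1) = phi_1 gamma(0) + c_1
Substituting the second into the first: gamma(0) (1 - phi_1^2) = c_0 + phi_1 c_1, so
  gamma(0) = c_0 / (1 - phi_1^2) = 1 / (1 - (-0.693)^2) = 1 / 0.519751 = 1.923998.
  gamma(1) = phi_1 gamma(0) = (-0.693)(1.923998) = -1.333331.
Therefore gamma(1) = -1.3333 (to 4 decimal places).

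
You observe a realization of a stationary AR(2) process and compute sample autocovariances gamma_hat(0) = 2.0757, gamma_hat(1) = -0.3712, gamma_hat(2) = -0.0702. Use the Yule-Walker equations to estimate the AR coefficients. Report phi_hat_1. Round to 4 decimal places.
\hat\phi_{1} = -0.1910

The Yule-Walker equations for an AR(p) process read, in matrix form,
  Gamma_p phi = r_p,   with   (Gamma_p)_{ij} = gamma(|i - j|),
                       (r_p)_i = gamma(i),   i,j = 1..p.
Substitute the sample gammas (Toeplitz matrix and right-hand side of size 2):
  Gamma_p = [[2.0757, -0.3712], [-0.3712, 2.0757]]
  r_p     = [-0.3712, -0.0702]
Written out:
  2.0757 phi_1 - 0.3712 phi_2 = -0.3712
  -0.3712 phi_1 + 2.0757 phi_2 = -0.0702
Solve by Cramer's rule:
  det = gamma(0)^2 - gamma(1)^2 = (2.0757)^2 - (-0.3712)^2 = 4.30853049 - 0.13778944 = 4.17074105
  phi_hat_1 = [gamma(1) gamma(0) - gamma(1) gamma(2)] / det = [(-0.3712)(2.0757) - (-0.3712)(-0.0702)] / 4.17074105 = -0.79655808 / 4.17074105 = -0.191
  phi_hat_2 = [gamma(0) gamma(2) - gamma(1)^2] / det = [(2.0757)(-0.0702) - (-0.3712)^2] / 4.17074105 = -0.28350358 / 4.17074105 = -0.068
So phi_hat = [-0.1910, -0.0680].
Therefore phi_hat_1 = -0.1910.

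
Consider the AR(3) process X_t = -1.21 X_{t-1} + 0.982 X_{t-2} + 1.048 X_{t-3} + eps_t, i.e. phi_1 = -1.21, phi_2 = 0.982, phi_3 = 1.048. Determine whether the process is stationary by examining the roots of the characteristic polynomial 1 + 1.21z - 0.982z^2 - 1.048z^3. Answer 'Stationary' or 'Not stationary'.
\text{Not stationary}

The AR(p) characteristic polynomial is P(z) = 1 + 1.21z - 0.982z^2 - 1.048z^3.
Stationarity requires all roots to lie outside the unit circle, i.e. |z| > 1 for every root.
Degree 3: look for a simple real root z0 first, then factor out (1 - z/z0) and solve the remaining quadratic.
Testing z0 = -1.25: P(-1.25) = 1 + (1.21)(-1.25) + (-0.982)(-1.25)^2 + (-1.048)(-1.25)^3
  = 1 + (-1.5125) + (-1.534375) + (2.046875) = 0.  So z_0 = -1.25 is a root, |z_0| = 1.25.
Divide out the factor (1 + 0.8 z) = (1 - z/z0) (since 1/z0 = -0.8):
  P(z) = (1 + 0.8 z)(1 + (0.41) z + (-1.31) z^2)
  [check: z-coef 0.41 - (-0.8) = 1.21; z^2-coef -1.31 - (-0.8)(0.41) = -0.982; z^3-coef -(-0.8)(-1.31) = -1.048.]
Remaining roots from the quadratic factor 1 + (0.41) z + (-1.31) z^2:
  Set 1 + (0.41) z + (-1.31) z^2 = 0, i.e. a z^2 + b z + c = 0 with a = -1.31, b = 0.41, c = 1.
  Discriminant D = b^2 - 4ac = (0.41)^2 - 4*(-1.31)*1 = 0.1681 - (-5.24) = 5.4081.
  D >= 0, so the roots are real: z = (-b +/- sqrt(D)) / (2a) = (-0.41 +/- 2.325532) / (-2.62).
    z_1 = (-0.41 + 2.325532) / (-2.62) = -0.7311,   |z_1| = 0.7311.
    z_2 = (-0.41 - 2.325532) / (-2.62) = 1.0441,   |z_2| = 1.0441.
Moduli of all roots: 1.2500, 0.7311, 1.0441.
All moduli strictly greater than 1? No.
Verdict: Not stationary.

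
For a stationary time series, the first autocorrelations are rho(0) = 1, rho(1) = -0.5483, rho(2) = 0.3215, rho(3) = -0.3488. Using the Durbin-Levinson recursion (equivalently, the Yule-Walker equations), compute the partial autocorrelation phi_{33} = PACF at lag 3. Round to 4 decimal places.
\phi_{33} = -0.2310

The PACF at lag k is phi_{kk}, the last component of the solution
to the Yule-Walker system G_k phi = r_k where
  (G_k)_{ij} = rho(|i - j|), (r_k)_i = rho(i), i,j = 1..k.
Equivalently, Durbin-Levinson gives phi_{kk} iteratively:
  phi_{11} = rho(1)
  phi_{kk} = [rho(k) - sum_{j=1..k-1} phi_{k-1,j} rho(k-j)]
            / [1 - sum_{j=1..k-1} phi_{k-1,j} rho(j)],
  phi_{k,j} = phi_{k-1,j} - phi_{kk} phi_{k-1,k-j},  j = 1..k-1.
Step k = 1:
  phi_11 = rho(1) = -0.5483.
Step k = 2:
  phi_22 = [rho(2) - phi_11 rho(1)] / [1 - phi_11 rho(1)] = [0.3215 - (-0.5483)(-0.5483)] / [1 - (-0.5483)(-0.5483)]
         = 0.02086711 / 0.69936711 = 0.029837.
  Update: phi_21 = phi_11 - phi_22 phi_11 = -0.5483 - (0.029837)(-0.5483) = -0.53194.
Step k = 3:
  phi_33 = [rho(3) - phi_21 rho(2) - phi_22 rho(1)] / [1 - phi_21 rho(1) - phi_22 rho(2)]
    numerator   = -0.3488 - (-0.53194)(0.3215) - (0.029837)(-0.5483) = -0.16142149
    denominator = 1 - (-0.53194)(-0.5483) - (0.029837)(0.3215) = 0.6987445
  phi_33 = -0.16142149 / 0.6987445 = -0.231.
Therefore phi_{33} = -0.2310.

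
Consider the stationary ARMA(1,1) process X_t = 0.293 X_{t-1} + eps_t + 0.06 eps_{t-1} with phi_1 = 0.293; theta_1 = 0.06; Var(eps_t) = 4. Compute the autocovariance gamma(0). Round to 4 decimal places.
\gamma(0) = 4.5452

Multiply the model equation by X_{t-k} and take expectations. With theta_0 = psi_0 = 1 and psi_j the MA(infinity) weights, this gives
  gamma(k) - sum_i phi_i gamma(k-i) = c_k,
  c_k = sigma^2 * sum_{j=k..q} theta_j psi_{j-k}   (c_k = 0 for k > q),
using gamma(-m) = gamma(m).
psi-weights needed (psi_j = theta_j + sum_i phi_i psi_{j-i}):
  psi_1 = theta_1 + phi_1 = 0.06 + (0.293) = 0.353
Right-hand sides:
  c_0 = sigma^2 (1 + theta_1 psi_1) = 4 * (1 + (0.06)(0.353)) = 4 * 1.02118 = 4.08472
  c_1 = sigma^2 theta_1 = 4 * (0.06) = 0.24
  c_2 = 0
Equations for k = 0 and k = 1 (AR order 1):
  gamma(0) = phi_1 gamma(1) + c_0
  gamma(1) = phi_1 gamma(0) + c_1
Substituting the second into the first: gamma(0) (1 - phi_1^2) = c_0 + phi_1 c_1, so
  gamma(0) = (c_0 + phi_1 c_1) / (1 - phi_1^2) = (4.08472 + (0.293)(0.24)) / (1 - (0.293)^2) = 4.15504 / 0.914151 = 4.545245.
Therefore gamma(0) = 4.5452 (to 4 decimal places).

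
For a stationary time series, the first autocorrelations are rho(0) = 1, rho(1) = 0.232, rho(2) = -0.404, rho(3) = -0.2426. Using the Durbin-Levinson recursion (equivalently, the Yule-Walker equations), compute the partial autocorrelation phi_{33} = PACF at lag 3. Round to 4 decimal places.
\phi_{33} = 0.0121

The PACF at lag k is phi_{kk}, the last component of the solution
to the Yule-Walker system G_k phi = r_k where
  (G_k)_{ij} = rho(|i - j|), (r_k)_i = rho(i), i,j = 1..k.
Equivalently, Durbin-Levinson gives phi_{kk} iteratively:
  phi_{11} = rho(1)
  phi_{kk} = [rho(k) - sum_{j=1..k-1} phi_{k-1,j} rho(k-j)]
            / [1 - sum_{j=1..k-1} phi_{k-1,j} rho(j)],
  phi_{k,j} = phi_{k-1,j} - phi_{kk} phi_{k-1,k-j},  j = 1..k-1.
Step k = 1:
  phi_11 = rho(1) = 0.232.
Step k = 2:
  phi_22 = [rho(2) - phi_11 rho(1)] / [1 - phi_11 rho(1)] = [-0.404 - (0.232)(0.232)] / [1 - (0.232)(0.232)]
         = -0.457824 / 0.946176 = -0.483868.
  Update: phi_21 = phi_11 - phi_22 phi_11 = 0.232 - (-0.483868)(0.232) = 0.344257.
Step k = 3:
  phi_33 = [rho(3) - phi_21 rho(2) - phi_22 rho(1)] / [1 - phi_21 rho(1) - phi_22 rho(2)]
    numerator   = -0.2426 - (0.344257)(-0.404) - (-0.483868)(0.232) = 0.00873726
    denominator = 1 - (0.344257)(0.232) - (-0.483868)(-0.404) = 0.72464976
  phi_33 = 0.00873726 / 0.72464976 = 0.0121.
Therefore phi_{33} = 0.0121.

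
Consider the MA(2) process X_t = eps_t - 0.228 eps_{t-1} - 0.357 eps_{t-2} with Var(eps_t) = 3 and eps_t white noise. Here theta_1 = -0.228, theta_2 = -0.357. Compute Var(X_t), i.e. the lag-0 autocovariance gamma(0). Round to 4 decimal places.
\gamma(0) = 3.5383

For an MA(q) process X_t = eps_t + sum_i theta_i eps_{t-i} with
Var(eps_t) = sigma^2, the variance is
  gamma(0) = sigma^2 * (1 + sum_i theta_i^2).
  sum_i theta_i^2 = (-0.228)^2 + (-0.357)^2 = 0.051984 + 0.127449 = 0.179433.
  gamma(0) = 3 * (1 + 0.179433) = 3 * 1.179433 = 3.538299, which rounds to 3.5383.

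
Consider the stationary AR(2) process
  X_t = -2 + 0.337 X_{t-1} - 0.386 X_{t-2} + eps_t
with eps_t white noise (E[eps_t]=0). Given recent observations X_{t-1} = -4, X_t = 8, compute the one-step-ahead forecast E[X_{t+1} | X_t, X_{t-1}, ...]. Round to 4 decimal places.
E[X_{t+1} \mid \mathcal F_t] = 2.2400

For an AR(p) model X_t = c + sum_i phi_i X_{t-i} + eps_t, the
one-step-ahead conditional mean is
  E[X_{t+1} | X_t, ...] = c + sum_i phi_i X_{t+1-i}.
Substitute known values:
  E[X_{t+1} | ...] = -2 + (0.337) * (8) + (-0.386) * (-4)
                   = 2.2400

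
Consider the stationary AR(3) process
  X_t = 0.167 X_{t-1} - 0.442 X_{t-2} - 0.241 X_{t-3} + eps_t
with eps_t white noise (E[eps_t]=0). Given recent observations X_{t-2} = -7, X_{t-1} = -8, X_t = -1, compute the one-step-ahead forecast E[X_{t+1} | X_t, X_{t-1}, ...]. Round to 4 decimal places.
E[X_{t+1} \mid \mathcal F_t] = 5.0560

For an AR(p) model X_t = c + sum_i phi_i X_{t-i} + eps_t, the
one-step-ahead conditional mean is
  E[X_{t+1} | X_t, ...] = c + sum_i phi_i X_{t+1-i}.
Substitute known values:
  E[X_{t+1} | ...] = (0.167) * (-1) + (-0.442) * (-8) + (-0.241) * (-7)
                   = 5.0560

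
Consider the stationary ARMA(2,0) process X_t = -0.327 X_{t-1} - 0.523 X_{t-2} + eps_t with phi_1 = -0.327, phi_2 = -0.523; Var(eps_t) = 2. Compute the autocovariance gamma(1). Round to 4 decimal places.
\gamma(1) = -0.6197

Multiply the model equation by X_{t-k} and take expectations. With theta_0 = psi_0 = 1 and psi_j the MA(infinity) weights, this gives
  gamma(k) - sum_i phi_i gamma(k-i) = c_k,
  c_k = sigma^2 * sum_{j=k..q} theta_j psi_{j-k}   (c_k = 0 for k > q),
using gamma(-m) = gamma(m).
Pure AR (q = 0): c_0 = sigma^2 = 2, c_k = 0 for k >= 1.
Equations for k = 0, 1, 2 (AR order 2, c_2 = 0):
  (E0) gamma(0) = phi_1 gamma(1) + phi_2 gamma(2) + c_0
  (E1) gamma(1) = phi_1 gamma(0) + phi_2 gamma(1) + c_1
  (E2) gamma(2) = phi_1 gamma(1) + phi_2 gamma(0)
From (E1): gamma(1) = A gamma(0) + B with
  A = phi_1 / (1 - phi_2) = -0.327 / 1.523 = -0.214708,   B = c_1 / (1 - phi_2) = 0 / 1.523 = 0.
Insert (E2) into (E0): gamma(0) (1 - phi_2^2) = phi_1 (1 + phi_2) gamma(1) + c_0.
  phi_1 (1 + phi_2) = (-0.327)(0.477) = -0.155979,   1 - phi_2^2 = 0.726471.
Replace gamma(1) by A gamma(0) + B and collect gamma(0):
  gamma(0) [0.726471 - (-0.155979)(-0.214708)] = c_0 = 2
  gamma(0) * 0.692981 = 2
  gamma(0) = 2 / 0.692981 = 2.886082.
  gamma(1) = A gamma(0) = (-0.214708)(2.886082) = -0.619664.
Therefore gamma(1) = -0.6197 (to 4 decimal places).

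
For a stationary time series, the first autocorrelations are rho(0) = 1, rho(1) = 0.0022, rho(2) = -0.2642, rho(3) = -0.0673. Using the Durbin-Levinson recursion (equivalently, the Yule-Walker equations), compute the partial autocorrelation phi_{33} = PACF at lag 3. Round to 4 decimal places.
\phi_{33} = -0.0709

The PACF at lag k is phi_{kk}, the last component of the solution
to the Yule-Walker system G_k phi = r_k where
  (G_k)_{ij} = rho(|i - j|), (r_k)_i = rho(i), i,j = 1..k.
Equivalently, Durbin-Levinson gives phi_{kk} iteratively:
  phi_{11} = rho(1)
  phi_{kk} = [rho(k) - sum_{j=1..k-1} phi_{k-1,j} rho(k-j)]
            / [1 - sum_{j=1..k-1} phi_{k-1,j} rho(j)],
  phi_{k,j} = phi_{k-1,j} - phi_{kk} phi_{k-1,k-j},  j = 1..k-1.
Step k = 1:
  phi_11 = rho(1) = 0.0022.
Step k = 2:
  phi_22 = [rho(2) - phi_11 rho(1)] / [1 - phi_11 rho(1)] = [-0.2642 - (0.0022)(0.0022)] / [1 - (0.0022)(0.0022)]
         = -0.26420484 / 0.99999516 = -0.264206.
  Update: phi_21 = phi_11 - phi_22 phi_11 = 0.0022 - (-0.264206)(0.0022) = 0.002781.
Step k = 3:
  phi_33 = [rho(3) - phi_21 rho(2) - phi_22 rho(1)] / [1 - phi_21 rho(1) - phi_22 rho(2)]
    numerator   = -0.0673 - (0.002781)(-0.2642) - (-0.264206)(0.0022) = -0.06598394
    denominator = 1 - (0.002781)(0.0022) - (-0.264206)(-0.2642) = 0.93019062
  phi_33 = -0.06598394 / 0.93019062 = -0.0709.
Therefore phi_{33} = -0.0709.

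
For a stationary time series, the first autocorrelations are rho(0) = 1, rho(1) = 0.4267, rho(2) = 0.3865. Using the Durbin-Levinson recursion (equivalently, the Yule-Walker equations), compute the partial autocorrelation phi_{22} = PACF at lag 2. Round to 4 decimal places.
\phi_{22} = 0.2499

The PACF at lag k is phi_{kk}, the last component of the solution
to the Yule-Walker system G_k phi = r_k where
  (G_k)_{ij} = rho(|i - j|), (r_k)_i = rho(i), i,j = 1..k.
Equivalently, Durbin-Levinson gives phi_{kk} iteratively:
  phi_{11} = rho(1)
  phi_{kk} = [rho(k) - sum_{j=1..k-1} phi_{k-1,j} rho(k-j)]
            / [1 - sum_{j=1..k-1} phi_{k-1,j} rho(j)],
  phi_{k,j} = phi_{k-1,j} - phi_{kk} phi_{k-1,k-j},  j = 1..k-1.
Step k = 1:
  phi_11 = rho(1) = 0.4267.
Step k = 2:
  phi_22 = [rho(2) - phi_11 rho(1)] / [1 - phi_11 rho(1)] = [0.3865 - (0.4267)(0.4267)] / [1 - (0.4267)(0.4267)]
         = 0.20442711 / 0.81792711 = 0.2499.
Therefore phi_{22} = 0.2499.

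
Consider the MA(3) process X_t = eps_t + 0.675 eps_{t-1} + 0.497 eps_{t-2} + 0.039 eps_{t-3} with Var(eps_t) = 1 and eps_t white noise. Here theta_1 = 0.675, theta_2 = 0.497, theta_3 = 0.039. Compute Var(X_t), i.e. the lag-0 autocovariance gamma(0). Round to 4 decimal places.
\gamma(0) = 1.7042

For an MA(q) process X_t = eps_t + sum_i theta_i eps_{t-i} with
Var(eps_t) = sigma^2, the variance is
  gamma(0) = sigma^2 * (1 + sum_i theta_i^2).
  sum_i theta_i^2 = (0.675)^2 + (0.497)^2 + (0.039)^2 = 0.455625 + 0.247009 + 0.001521 = 0.704155.
  gamma(0) = 1 * (1 + 0.704155) = 1 * 1.704155 = 1.704155, which rounds to 1.7042.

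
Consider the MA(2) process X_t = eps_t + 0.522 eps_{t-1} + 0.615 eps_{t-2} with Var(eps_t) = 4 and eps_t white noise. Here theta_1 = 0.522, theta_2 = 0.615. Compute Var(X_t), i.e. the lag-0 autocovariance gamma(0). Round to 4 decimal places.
\gamma(0) = 6.6028

For an MA(q) process X_t = eps_t + sum_i theta_i eps_{t-i} with
Var(eps_t) = sigma^2, the variance is
  gamma(0) = sigma^2 * (1 + sum_i theta_i^2).
  sum_i theta_i^2 = (0.522)^2 + (0.615)^2 = 0.272484 + 0.378225 = 0.650709.
  gamma(0) = 4 * (1 + 0.650709) = 4 * 1.650709 = 6.602836, which rounds to 6.6028.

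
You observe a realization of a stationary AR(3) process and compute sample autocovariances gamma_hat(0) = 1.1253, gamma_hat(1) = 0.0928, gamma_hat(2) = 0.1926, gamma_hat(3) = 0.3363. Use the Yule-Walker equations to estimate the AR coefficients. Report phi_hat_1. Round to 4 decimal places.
\hat\phi_{1} = 0.0220

The Yule-Walker equations for an AR(p) process read, in matrix form,
  Gamma_p phi = r_p,   with   (Gamma_p)_{ij} = gamma(|i - j|),
                       (r_p)_i = gamma(i),   i,j = 1..p.
Substitute the sample gammas (Toeplitz matrix and right-hand side of size 3):
  Gamma_p = [[1.1253, 0.0928, 0.1926], [0.0928, 1.1253, 0.0928], [0.1926, 0.0928, 1.1253]]
  r_p     = [0.0928, 0.1926, 0.3363]
Written out (R1..R3):
  (R1) 1.1253 phi_1 + 0.0928 phi_2 + 0.1926 phi_3 = 0.0928
  (R2) 0.0928 phi_1 + 1.1253 phi_2 + 0.0928 phi_3 = 0.1926
  (R3) 0.1926 phi_1 + 0.0928 phi_2 + 1.1253 phi_3 = 0.3363
Gaussian elimination:
  R2 <- R2 - (0.0928/1.1253) R1 = R2 - (0.082467) R1:  1.117647 phi_2 + 0.076917 phi_3 = 0.184947
  R3 <- R3 - (0.1926/1.1253) R1 = R3 - (0.171154) R1:  0.076917 phi_2 + 1.092336 phi_3 = 0.320417
  R3 <- R3 - (0.076917/1.117647) R2 = R3 - (0.06882) R2:  1.087042 phi_3 = 0.307689
Back-substitution:
  phi_hat_3 = 0.307689 / 1.087042 = 0.283051
  phi_hat_2 = (0.184947 - (0.076917)(0.283051)) / 1.117647 = 0.145999
  phi_hat_1 = (0.0928 - (0.0928)(0.145999) - (0.1926)(0.283051)) / 1.1253 = 0.021981
So phi_hat = [0.0220, 0.1460, 0.2831].
Therefore phi_hat_1 = 0.0220.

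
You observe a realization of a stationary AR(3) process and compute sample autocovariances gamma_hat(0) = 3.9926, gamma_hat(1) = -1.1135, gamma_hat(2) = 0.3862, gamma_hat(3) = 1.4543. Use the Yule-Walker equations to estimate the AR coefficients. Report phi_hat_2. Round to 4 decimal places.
\hat\phi_{2} = 0.1380

The Yule-Walker equations for an AR(p) process read, in matrix form,
  Gamma_p phi = r_p,   with   (Gamma_p)_{ij} = gamma(|i - j|),
                       (r_p)_i = gamma(i),   i,j = 1..p.
Substitute the sample gammas (Toeplitz matrix and right-hand side of size 3):
  Gamma_p = [[3.9926, -1.1135, 0.3862], [-1.1135, 3.9926, -1.1135], [0.3862, -1.1135, 3.9926]]
  r_p     = [-1.1135, 0.3862, 1.4543]
Written out (R1..R3):
  (R1) 3.9926 phi_1 - 1.1135 phi_2 + 0.3862 phi_3 = -1.1135
  (R2) -1.1135 phi_1 + 3.9926 phi_2 - 1.1135 phi_3 = 0.3862
  (R3) 0.3862 phi_1 - 1.1135 phi_2 + 3.9926 phi_3 = 1.4543
Gaussian elimination:
  R2 <- R2 - (-1.1135/3.9926) R1 = R2 - (-0.278891) R1:  3.682055 phi_2 - 1.005792 phi_3 = 0.075655
  R3 <- R3 - (0.3862/3.9926) R1 = R3 - (0.096729) R1:  -1.005792 phi_2 + 3.955243 phi_3 = 1.562008
  R3 <- R3 - (-1.005792/3.682055) R2 = R3 - (-0.273161) R2:  3.6805 phi_3 = 1.582674
Back-substitution:
  phi_hat_3 = 1.582674 / 3.6805 = 0.430016
  phi_hat_2 = (0.075655 - (-1.005792)(0.430016)) / 3.682055 = 0.13801
  phi_hat_1 = (-1.1135 - (-1.1135)(0.13801) - (0.3862)(0.430016)) / 3.9926 = -0.281996
So phi_hat = [-0.2820, 0.1380, 0.4300].
Therefore phi_hat_2 = 0.1380.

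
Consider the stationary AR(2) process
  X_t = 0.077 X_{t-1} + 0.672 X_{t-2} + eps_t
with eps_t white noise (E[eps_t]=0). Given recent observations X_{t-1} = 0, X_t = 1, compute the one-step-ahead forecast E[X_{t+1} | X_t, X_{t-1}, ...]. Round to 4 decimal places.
E[X_{t+1} \mid \mathcal F_t] = 0.0770

For an AR(p) model X_t = c + sum_i phi_i X_{t-i} + eps_t, the
one-step-ahead conditional mean is
  E[X_{t+1} | X_t, ...] = c + sum_i phi_i X_{t+1-i}.
Substitute known values:
  E[X_{t+1} | ...] = (0.077) * (1) + (0.672) * (0)
                   = 0.0770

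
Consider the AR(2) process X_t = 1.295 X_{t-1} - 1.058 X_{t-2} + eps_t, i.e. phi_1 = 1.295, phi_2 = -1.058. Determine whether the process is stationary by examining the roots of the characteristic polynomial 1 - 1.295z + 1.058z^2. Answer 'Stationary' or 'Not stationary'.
\text{Not stationary}

The AR(p) characteristic polynomial is P(z) = 1 - 1.295z + 1.058z^2.
Stationarity requires all roots to lie outside the unit circle, i.e. |z| > 1 for every root.
Set 1 + (-1.295) z + (1.058) z^2 = 0, i.e. a z^2 + b z + c = 0 with a = 1.058, b = -1.295, c = 1.
Discriminant D = b^2 - 4ac = (-1.295)^2 - 4*(1.058)*1 = 1.677025 - (4.232) = -2.554975.
D < 0, so the roots are the complex-conjugate pair z = (-b +/- i sqrt(-D)) / (2a) = 0.612 +/- 0.7554i.
For a conjugate pair |z|^2 = z * conj(z) = (product of roots) = c/a = 1/(1.058) = 0.94518, so |z| = sqrt(0.94518) = 0.9722 for both roots.
Moduli of all roots: 0.9722, 0.9722.
All moduli strictly greater than 1? No.
Verdict: Not stationary.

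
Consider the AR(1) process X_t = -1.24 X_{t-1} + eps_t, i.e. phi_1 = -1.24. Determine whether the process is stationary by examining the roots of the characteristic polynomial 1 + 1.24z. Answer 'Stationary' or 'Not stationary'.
\text{Not stationary}

The AR(p) characteristic polynomial is P(z) = 1 + 1.24z.
Stationarity requires all roots to lie outside the unit circle, i.e. |z| > 1 for every root.
This is linear in z: 1 + (1.24) z = 0  =>  z = -1/(1.24) = -0.806452,  |z| = 0.806452.
Moduli of all roots: 0.8065.
All moduli strictly greater than 1? No.
Verdict: Not stationary.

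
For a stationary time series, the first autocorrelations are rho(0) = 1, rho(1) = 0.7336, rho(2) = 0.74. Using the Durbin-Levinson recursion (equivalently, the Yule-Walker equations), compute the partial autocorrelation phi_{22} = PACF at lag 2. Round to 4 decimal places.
\phi_{22} = 0.4370

The PACF at lag k is phi_{kk}, the last component of the solution
to the Yule-Walker system G_k phi = r_k where
  (G_k)_{ij} = rho(|i - j|), (r_k)_i = rho(i), i,j = 1..k.
Equivalently, Durbin-Levinson gives phi_{kk} iteratively:
  phi_{11} = rho(1)
  phi_{kk} = [rho(k) - sum_{j=1..k-1} phi_{k-1,j} rho(k-j)]
            / [1 - sum_{j=1..k-1} phi_{k-1,j} rho(j)],
  phi_{k,j} = phi_{k-1,j} - phi_{kk} phi_{k-1,k-j},  j = 1..k-1.
Step k = 1:
  phi_11 = rho(1) = 0.7336.
Step k = 2:
  phi_22 = [rho(2) - phi_11 rho(1)] / [1 - phi_11 rho(1)] = [0.74 - (0.7336)(0.7336)] / [1 - (0.7336)(0.7336)]
         = 0.20183104 / 0.46183104 = 0.437.
Therefore phi_{22} = 0.4370.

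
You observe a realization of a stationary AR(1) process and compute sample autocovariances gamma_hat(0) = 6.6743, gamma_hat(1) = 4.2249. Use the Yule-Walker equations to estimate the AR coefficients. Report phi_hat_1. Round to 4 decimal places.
\hat\phi_{1} = 0.6330

The Yule-Walker equations for an AR(p) process read, in matrix form,
  Gamma_p phi = r_p,   with   (Gamma_p)_{ij} = gamma(|i - j|),
                       (r_p)_i = gamma(i),   i,j = 1..p.
Substitute the sample gammas (Toeplitz matrix and right-hand side of size 1):
  Gamma_p = [[6.6743]]
  r_p     = [4.2249]
With p = 1 this is the single equation gamma(0) phi_1 = gamma(1):
  phi_hat_1 = gamma(1) / gamma(0) = 4.2249 / 6.6743 = 0.6330.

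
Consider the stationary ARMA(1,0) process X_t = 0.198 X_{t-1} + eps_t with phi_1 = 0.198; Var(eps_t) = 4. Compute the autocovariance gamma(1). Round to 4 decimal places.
\gamma(1) = 0.8243

Multiply the model equation by X_{t-k} and take expectations. With theta_0 = psi_0 = 1 and psi_j the MA(infinity) weights, this gives
  gamma(k) - sum_i phi_i gamma(k-i) = c_k,
  c_k = sigma^2 * sum_{j=k..q} theta_j psi_{j-k}   (c_k = 0 for k > q),
using gamma(-m) = gamma(m).
Pure AR (q = 0): c_0 = sigma^2 = 4, c_k = 0 for k >= 1.
Equations for k = 0 and k = 1 (AR order 1):
  gamma(0) = phi_1 gamma(1) + c_0
  gamma(1) = phi_1 gamma(0) + c_1
Substituting the second into the first: gamma(0) (1 - phi_1^2) = c_0 + phi_1 c_1, so
  gamma(0) = c_0 / (1 - phi_1^2) = 4 / (1 - (0.198)^2) = 4 / 0.960796 = 4.163215.
  gamma(1) = phi_1 gamma(0) = (0.198)(4.163215) = 0.824317.
Therefore gamma(1) = 0.8243 (to 4 decimal places).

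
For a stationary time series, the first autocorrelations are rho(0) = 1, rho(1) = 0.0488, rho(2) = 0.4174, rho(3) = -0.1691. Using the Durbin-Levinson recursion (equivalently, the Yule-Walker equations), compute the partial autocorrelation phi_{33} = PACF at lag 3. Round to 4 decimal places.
\phi_{33} = -0.2440

The PACF at lag k is phi_{kk}, the last component of the solution
to the Yule-Walker system G_k phi = r_k where
  (G_k)_{ij} = rho(|i - j|), (r_k)_i = rho(i), i,j = 1..k.
Equivalently, Durbin-Levinson gives phi_{kk} iteratively:
  phi_{11} = rho(1)
  phi_{kk} = [rho(k) - sum_{j=1..k-1} phi_{k-1,j} rho(k-j)]
            / [1 - sum_{j=1..k-1} phi_{k-1,j} rho(j)],
  phi_{k,j} = phi_{k-1,j} - phi_{kk} phi_{k-1,k-j},  j = 1..k-1.
Step k = 1:
  phi_11 = rho(1) = 0.0488.
Step k = 2:
  phi_22 = [rho(2) - phi_11 rho(1)] / [1 - phi_11 rho(1)] = [0.4174 - (0.0488)(0.0488)] / [1 - (0.0488)(0.0488)]
         = 0.41501856 / 0.99761856 = 0.416009.
  Update: phi_21 = phi_11 - phi_22 phi_11 = 0.0488 - (0.416009)(0.0488) = 0.028499.
Step k = 3:
  phi_33 = [rho(3) - phi_21 rho(2) - phi_22 rho(1)] / [1 - phi_21 rho(1) - phi_22 rho(2)]
    numerator   = -0.1691 - (0.028499)(0.4174) - (0.416009)(0.0488) = -0.20129663
    denominator = 1 - (0.028499)(0.0488) - (0.416009)(0.4174) = 0.824967
  phi_33 = -0.20129663 / 0.824967 = -0.244.
Therefore phi_{33} = -0.2440.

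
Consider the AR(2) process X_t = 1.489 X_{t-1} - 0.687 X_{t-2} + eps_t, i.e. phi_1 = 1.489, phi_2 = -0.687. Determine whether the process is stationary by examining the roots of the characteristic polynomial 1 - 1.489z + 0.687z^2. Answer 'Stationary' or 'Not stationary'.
\text{Stationary}

The AR(p) characteristic polynomial is P(z) = 1 - 1.489z + 0.687z^2.
Stationarity requires all roots to lie outside the unit circle, i.e. |z| > 1 for every root.
Set 1 + (-1.489) z + (0.687) z^2 = 0, i.e. a z^2 + b z + c = 0 with a = 0.687, b = -1.489, c = 1.
Discriminant D = b^2 - 4ac = (-1.489)^2 - 4*(0.687)*1 = 2.217121 - (2.748) = -0.530879.
D < 0, so the roots are the complex-conjugate pair z = (-b +/- i sqrt(-D)) / (2a) = 1.0837 +/- 0.5303i.
For a conjugate pair |z|^2 = z * conj(z) = (product of roots) = c/a = 1/(0.687) = 1.455604, so |z| = sqrt(1.455604) = 1.2065 for both roots.
Moduli of all roots: 1.2065, 1.2065.
All moduli strictly greater than 1? Yes.
Verdict: Stationary.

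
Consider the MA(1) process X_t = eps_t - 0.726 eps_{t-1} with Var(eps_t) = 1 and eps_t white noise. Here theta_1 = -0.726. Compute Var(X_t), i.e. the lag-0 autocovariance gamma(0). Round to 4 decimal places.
\gamma(0) = 1.5271

For an MA(q) process X_t = eps_t + sum_i theta_i eps_{t-i} with
Var(eps_t) = sigma^2, the variance is
  gamma(0) = sigma^2 * (1 + sum_i theta_i^2).
  sum_i theta_i^2 = (-0.726)^2 = 0.527076.
  gamma(0) = 1 * (1 + 0.527076) = 1 * 1.527076 = 1.527076, which rounds to 1.5271.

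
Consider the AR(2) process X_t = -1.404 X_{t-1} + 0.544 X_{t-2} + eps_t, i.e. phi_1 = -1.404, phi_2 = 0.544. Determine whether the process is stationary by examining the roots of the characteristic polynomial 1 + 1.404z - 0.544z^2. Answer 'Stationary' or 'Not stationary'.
\text{Not stationary}

The AR(p) characteristic polynomial is P(z) = 1 + 1.404z - 0.544z^2.
Stationarity requires all roots to lie outside the unit circle, i.e. |z| > 1 for every root.
Set 1 + (1.404) z + (-0.544) z^2 = 0, i.e. a z^2 + b z + c = 0 with a = -0.544, b = 1.404, c = 1.
Discriminant D = b^2 - 4ac = (1.404)^2 - 4*(-0.544)*1 = 1.971216 - (-2.176) = 4.147216.
D >= 0, so the roots are real: z = (-b +/- sqrt(D)) / (2a) = (-1.404 +/- 2.036471) / (-1.088).
  z_1 = (-1.404 + 2.036471) / (-1.088) = -0.5813,   |z_1| = 0.5813.
  z_2 = (-1.404 - 2.036471) / (-1.088) = 3.1622,   |z_2| = 3.1622.
Moduli of all roots: 0.5813, 3.1622.
All moduli strictly greater than 1? No.
Verdict: Not stationary.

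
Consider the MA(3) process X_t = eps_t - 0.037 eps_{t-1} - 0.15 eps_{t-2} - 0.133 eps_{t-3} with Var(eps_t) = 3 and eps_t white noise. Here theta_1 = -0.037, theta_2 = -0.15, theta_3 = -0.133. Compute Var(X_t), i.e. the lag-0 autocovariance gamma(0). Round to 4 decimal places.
\gamma(0) = 3.1247

For an MA(q) process X_t = eps_t + sum_i theta_i eps_{t-i} with
Var(eps_t) = sigma^2, the variance is
  gamma(0) = sigma^2 * (1 + sum_i theta_i^2).
  sum_i theta_i^2 = (-0.037)^2 + (-0.15)^2 + (-0.133)^2 = 0.001369 + 0.0225 + 0.017689 = 0.041558.
  gamma(0) = 3 * (1 + 0.041558) = 3 * 1.041558 = 3.124674, which rounds to 3.1247.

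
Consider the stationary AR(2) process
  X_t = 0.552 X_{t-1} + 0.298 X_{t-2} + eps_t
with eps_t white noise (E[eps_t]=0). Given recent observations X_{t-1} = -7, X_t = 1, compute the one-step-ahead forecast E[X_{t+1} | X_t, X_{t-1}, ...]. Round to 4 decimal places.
E[X_{t+1} \mid \mathcal F_t] = -1.5340

For an AR(p) model X_t = c + sum_i phi_i X_{t-i} + eps_t, the
one-step-ahead conditional mean is
  E[X_{t+1} | X_t, ...] = c + sum_i phi_i X_{t+1-i}.
Substitute known values:
  E[X_{t+1} | ...] = (0.552) * (1) + (0.298) * (-7)
                   = -1.5340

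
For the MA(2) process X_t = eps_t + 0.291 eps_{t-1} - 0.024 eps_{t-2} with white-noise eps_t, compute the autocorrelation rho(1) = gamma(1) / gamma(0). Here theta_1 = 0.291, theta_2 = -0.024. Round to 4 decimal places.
\rho(1) = 0.2617

For an MA(q) process with theta_0 = 1, the autocovariance is
  gamma(k) = sigma^2 * sum_{i=0..q-k} theta_i * theta_{i+k},
and rho(k) = gamma(k) / gamma(0). Sigma^2 cancels.
  numerator   = (1)*(0.291) + (0.291)*(-0.024) = 0.284016.
  denominator = (1)^2 + (0.291)^2 + (-0.024)^2 = 1.085257.
  rho(1) = 0.284016 / 1.085257 = 0.2617.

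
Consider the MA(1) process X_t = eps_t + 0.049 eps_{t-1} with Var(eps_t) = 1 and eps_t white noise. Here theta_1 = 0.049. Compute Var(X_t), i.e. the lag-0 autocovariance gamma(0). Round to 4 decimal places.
\gamma(0) = 1.0024

For an MA(q) process X_t = eps_t + sum_i theta_i eps_{t-i} with
Var(eps_t) = sigma^2, the variance is
  gamma(0) = sigma^2 * (1 + sum_i theta_i^2).
  sum_i theta_i^2 = (0.049)^2 = 0.002401.
  gamma(0) = 1 * (1 + 0.002401) = 1 * 1.002401 = 1.002401, which rounds to 1.0024.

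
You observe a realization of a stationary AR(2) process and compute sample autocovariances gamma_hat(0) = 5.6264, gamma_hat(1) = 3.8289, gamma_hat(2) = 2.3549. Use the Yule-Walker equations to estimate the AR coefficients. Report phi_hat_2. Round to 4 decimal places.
\hat\phi_{2} = -0.0830

The Yule-Walker equations for an AR(p) process read, in matrix form,
  Gamma_p phi = r_p,   with   (Gamma_p)_{ij} = gamma(|i - j|),
                       (r_p)_i = gamma(i),   i,j = 1..p.
Substitute the sample gammas (Toeplitz matrix and right-hand side of size 2):
  Gamma_p = [[5.6264, 3.8289], [3.8289, 5.6264]]
  r_p     = [3.8289, 2.3549]
Written out:
  5.6264 phi_1 + 3.8289 phi_2 = 3.8289
  3.8289 phi_1 + 5.6264 phi_2 = 2.3549
Solve by Cramer's rule:
  det = gamma(0)^2 - gamma(1)^2 = (5.6264)^2 - (3.8289)^2 = 31.65637696 - 14.66047521 = 16.99590175
  phi_hat_1 = [gamma(1) gamma(0) - gamma(1) gamma(2)] / det = [(3.8289)(5.6264) - (3.8289)(2.3549)] / 16.99590175 = 12.52624635 / 16.99590175 = 0.737
  phi_hat_2 = [gamma(0) gamma(2) - gamma(1)^2] / det = [(5.6264)(2.3549) - (3.8289)^2] / 16.99590175 = -1.41086585 / 16.99590175 = -0.083
So phi_hat = [0.7370, -0.0830].
Therefore phi_hat_2 = -0.0830.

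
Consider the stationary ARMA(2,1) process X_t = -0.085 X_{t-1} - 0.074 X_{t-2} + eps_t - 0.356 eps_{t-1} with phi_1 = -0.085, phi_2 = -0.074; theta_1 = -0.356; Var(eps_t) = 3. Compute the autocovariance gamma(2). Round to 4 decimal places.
\gamma(2) = -0.1571

Multiply the model equation by X_{t-k} and take expectations. With theta_0 = psi_0 = 1 and psi_j the MA(infinity) weights, this gives
  gamma(k) - sum_i phi_i gamma(k-i) = c_k,
  c_k = sigma^2 * sum_{j=k..q} theta_j psi_{j-k}   (c_k = 0 for k > q),
using gamma(-m) = gamma(m).
psi-weights needed (psi_j = theta_j + sum_i phi_i psi_{j-i}):
  psi_1 = theta_1 + phi_1 = -0.356 + (-0.085) = -0.441
Right-hand sides:
  c_0 = sigma^2 (1 + theta_1 psi_1) = 3 * (1 + (-0.356)(-0.441)) = 3 * 1.156996 = 3.470988
  c_1 = sigma^2 theta_1 = 3 * (-0.356) = -1.068
  c_2 = 0
Equations for k = 0, 1, 2 (AR order 2, c_2 = 0):
  (E0) gamma(0) = phi_1 gamma(1) + phi_2 gamma(2) + c_0
  (E1) gamma(1) = phi_1 gamma(0) + phi_2 gamma(1) + c_1
  (E2) gamma(2) = phi_1 gamma(1) + phi_2 gamma(0)
From (E1): gamma(1) = A gamma(0) + B with
  A = phi_1 / (1 - phi_2) = -0.085 / 1.074 = -0.079143,   B = c_1 / (1 - phi_2) = -1.068 / 1.074 = -0.994413.
Insert (E2) into (E0): gamma(0) (1 - phi_2^2) = phi_1 (1 + phi_2) gamma(1) + c_0.
  phi_1 (1 + phi_2) = (-0.085)(0.926) = -0.07871,   1 - phi_2^2 = 0.994524.
Replace gamma(1) by A gamma(0) + B and collect gamma(0):
  gamma(0) [0.994524 - (-0.07871)(-0.079143)] = (-0.07871)(-0.994413) + 3.470988
  gamma(0) * 0.988295 = 3.549258
  gamma(0) = 3.549258 / 0.988295 = 3.591296.
  gamma(1) = A gamma(0) + B = (-0.079143)(3.591296) + (-0.994413) = -1.278641.
  gamma(2) = phi_1 gamma(1) + phi_2 gamma(0) = (-0.085)(-1.278641) + (-0.074)(3.591296) = -0.157071.
Therefore gamma(2) = -0.1571 (to 4 decimal places).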